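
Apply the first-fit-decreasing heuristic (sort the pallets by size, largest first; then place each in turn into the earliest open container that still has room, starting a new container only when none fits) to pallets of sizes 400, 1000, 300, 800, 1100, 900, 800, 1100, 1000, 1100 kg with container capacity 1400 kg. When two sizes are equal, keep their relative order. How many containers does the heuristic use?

Sorted descending: 1100, 1100, 1100, 1000, 1000, 900, 800, 800, 400, 300.
  1100 → container 1 (new)  [load 1100/1400]
  1100 → container 2 (new)  [load 1100/1400]
  1100 → container 3 (new)  [load 1100/1400]
  1000 → container 4 (new)  [load 1000/1400]
  1000 → container 5 (new)  [load 1000/1400]
  900 → container 6 (new)  [load 900/1400]
  800 → container 7 (new)  [load 800/1400]
  800 → container 8 (new)  [load 800/1400]
  400 → container 4  [load 1400/1400]
  300 → container 1  [load 1400/1400]
8 containers opened.

8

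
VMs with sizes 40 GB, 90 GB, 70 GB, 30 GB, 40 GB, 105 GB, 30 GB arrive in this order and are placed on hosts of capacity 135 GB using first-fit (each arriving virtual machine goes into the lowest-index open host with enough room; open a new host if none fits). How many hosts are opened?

4

  40 → host 1 (new)  [load 40/135]
  90 → host 1  [load 130/135]
  70 → host 2 (new)  [load 70/135]
  30 → host 2  [load 100/135]
  40 → host 3 (new)  [load 40/135]
  105 → host 4 (new)  [load 105/135]
  30 → host 2  [load 130/135]
4 hosts opened.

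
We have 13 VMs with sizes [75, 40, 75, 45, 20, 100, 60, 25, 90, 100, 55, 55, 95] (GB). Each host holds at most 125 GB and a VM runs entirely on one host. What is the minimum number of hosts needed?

Total = 100 + 100 + 95 + 90 + 75 + 75 + 60 + 55 + 55 + 45 + 40 + 25 + 20 = 835 GB.
Lower bound: ⌈835/125⌉ = 7 hosts.
A packing using 8 hosts:
  host 1: 100 + 25 = 125
  host 2: 100 + 20 = 120
  host 3: 95 = 95
  host 4: 90 = 90
  host 5: 75 + 45 = 120
  host 6: 75 + 40 = 115
  host 7: 60 + 55 = 115
  host 8: 55 = 55
No arrangement into 7 hosts stays within capacity, so 8 is optimal.

8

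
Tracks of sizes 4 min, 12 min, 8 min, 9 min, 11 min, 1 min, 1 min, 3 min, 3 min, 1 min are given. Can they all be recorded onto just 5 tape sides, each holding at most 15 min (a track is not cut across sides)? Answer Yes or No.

A valid assignment using 4 tape sides:
  side 1: 12 + 3 = 15
  side 2: 11 + 4 = 15
  side 3: 9 + 3 + 1 + 1 + 1 = 15
  side 4: 8 = 8
That uses only 4 ≤ 5, so 5 tape sides are enough.

Yes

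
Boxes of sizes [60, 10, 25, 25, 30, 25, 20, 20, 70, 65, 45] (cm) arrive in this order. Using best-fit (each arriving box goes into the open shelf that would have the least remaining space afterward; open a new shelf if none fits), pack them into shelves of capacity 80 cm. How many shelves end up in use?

  60 → shelf 1 (new)  [load 60/80]
  10 → shelf 1  [load 70/80]
  25 → shelf 2 (new)  [load 25/80]
  25 → shelf 2  [load 50/80]
  30 → shelf 2  [load 80/80]
  25 → shelf 3 (new)  [load 25/80]
  20 → shelf 3  [load 45/80]
  20 → shelf 3  [load 65/80]
  70 → shelf 4 (new)  [load 70/80]
  65 → shelf 5 (new)  [load 65/80]
  45 → shelf 6 (new)  [load 45/80]
6 shelves opened.

6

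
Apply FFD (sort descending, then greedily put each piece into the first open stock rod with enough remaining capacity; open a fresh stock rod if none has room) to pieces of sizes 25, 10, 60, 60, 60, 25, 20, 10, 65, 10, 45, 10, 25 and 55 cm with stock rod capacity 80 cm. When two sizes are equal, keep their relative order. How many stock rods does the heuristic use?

Sorted descending: 65, 60, 60, 60, 55, 45, 25, 25, 25, 20, 10, 10, 10, 10.
  65 → stock rod 1 (new)  [load 65/80]
  60 → stock rod 2 (new)  [load 60/80]
  60 → stock rod 3 (new)  [load 60/80]
  60 → stock rod 4 (new)  [load 60/80]
  55 → stock rod 5 (new)  [load 55/80]
  45 → stock rod 6 (new)  [load 45/80]
  25 → stock rod 5  [load 80/80]
  25 → stock rod 6  [load 70/80]
  25 → stock rod 7 (new)  [load 25/80]
  20 → stock rod 2  [load 80/80]
  10 → stock rod 1  [load 75/80]
  10 → stock rod 3  [load 70/80]
  10 → stock rod 3  [load 80/80]
  10 → stock rod 4  [load 70/80]
7 stock rods opened.

7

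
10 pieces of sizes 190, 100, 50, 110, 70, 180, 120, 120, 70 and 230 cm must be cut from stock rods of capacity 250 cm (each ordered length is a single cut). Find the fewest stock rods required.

6

Total = 230 + 190 + 180 + 120 + 120 + 110 + 100 + 70 + 70 + 50 = 1240 cm.
Lower bound: ⌈1240/250⌉ = 5 stock rods.
A packing using 6 stock rods:
  stock rod 1: 230 = 230
  stock rod 2: 190 + 50 = 240
  stock rod 3: 180 + 70 = 250
  stock rod 4: 120 + 120 = 240
  stock rod 5: 110 + 100 = 210
  stock rod 6: 70 = 70
No arrangement into 5 stock rods stays within capacity, so 6 is optimal.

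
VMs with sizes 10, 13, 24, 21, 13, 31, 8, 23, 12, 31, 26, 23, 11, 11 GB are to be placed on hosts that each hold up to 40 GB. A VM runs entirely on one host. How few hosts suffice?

Total = 31 + 31 + 26 + 24 + 23 + 23 + 21 + 13 + 13 + 12 + 11 + 11 + 10 + 8 = 257 GB.
Lower bound: ⌈257/40⌉ = 7 hosts.
A packing using 8 hosts:
  host 1: 31 + 8 = 39
  host 2: 31 = 31
  host 3: 26 + 13 = 39
  host 4: 24 + 13 = 37
  host 5: 23 + 12 = 35
  host 6: 23 + 11 = 34
  host 7: 21 + 11 = 32
  host 8: 10 = 10
No arrangement into 7 hosts stays within capacity, so 8 is optimal.

8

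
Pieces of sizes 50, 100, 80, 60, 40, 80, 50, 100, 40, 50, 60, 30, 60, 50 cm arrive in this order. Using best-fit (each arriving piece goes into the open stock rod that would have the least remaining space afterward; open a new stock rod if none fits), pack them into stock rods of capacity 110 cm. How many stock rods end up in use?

9

  50 → stock rod 1 (new)  [load 50/110]
  100 → stock rod 2 (new)  [load 100/110]
  80 → stock rod 3 (new)  [load 80/110]
  60 → stock rod 1  [load 110/110]
  40 → stock rod 4 (new)  [load 40/110]
  80 → stock rod 5 (new)  [load 80/110]
  50 → stock rod 4  [load 90/110]
  100 → stock rod 6 (new)  [load 100/110]
  40 → stock rod 7 (new)  [load 40/110]
  50 → stock rod 7  [load 90/110]
  60 → stock rod 8 (new)  [load 60/110]
  30 → stock rod 3  [load 110/110]
  60 → stock rod 9 (new)  [load 60/110]
  50 → stock rod 8  [load 110/110]
9 stock rods opened.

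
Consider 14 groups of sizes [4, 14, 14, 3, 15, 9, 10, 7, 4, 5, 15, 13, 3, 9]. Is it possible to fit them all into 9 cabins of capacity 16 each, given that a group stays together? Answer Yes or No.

Yes

A valid assignment using 9 cabins:
  cabin 1: 15 = 15
  cabin 2: 15 = 15
  cabin 3: 14 = 14
  cabin 4: 14 = 14
  cabin 5: 13 + 3 = 16
  cabin 6: 10 + 5 = 15
  cabin 7: 9 + 7 = 16
  cabin 8: 9 + 4 + 3 = 16
  cabin 9: 4 = 4
Every load is within 16, so 9 cabins suffice.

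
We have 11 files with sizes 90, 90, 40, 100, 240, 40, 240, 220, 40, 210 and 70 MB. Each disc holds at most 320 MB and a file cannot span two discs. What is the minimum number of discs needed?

5

Total = 240 + 240 + 220 + 210 + 100 + 90 + 90 + 70 + 40 + 40 + 40 = 1380 MB.
Lower bound: ⌈1380/320⌉ = 5 discs.
A packing using 5 discs:
  disc 1: 240 + 70 = 310
  disc 2: 240 + 40 + 40 = 320
  disc 3: 220 + 100 = 320
  disc 4: 210 + 90 = 300
  disc 5: 90 + 40 = 130
This matches the lower bound, so 5 is optimal.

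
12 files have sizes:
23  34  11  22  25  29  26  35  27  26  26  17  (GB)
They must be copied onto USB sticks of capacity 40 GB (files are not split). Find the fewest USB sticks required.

Total = 35 + 34 + 29 + 27 + 26 + 26 + 26 + 25 + 23 + 22 + 17 + 11 = 301 GB.
Lower bound: ⌈301/40⌉ = 8 USB sticks.
Also, 10 files each exceed 20 GB, and no two of those can share a USB stick, so at least 10 USB sticks are needed.
A packing using 10 USB sticks:
  USB stick 1: 35 = 35
  USB stick 2: 34 = 34
  USB stick 3: 29 + 11 = 40
  USB stick 4: 27 = 27
  USB stick 5: 26 = 26
  USB stick 6: 26 = 26
  USB stick 7: 26 = 26
  USB stick 8: 25 = 25
  USB stick 9: 23 + 17 = 40
  USB stick 10: 22 = 22
This matches the lower bound, so 10 is optimal.

10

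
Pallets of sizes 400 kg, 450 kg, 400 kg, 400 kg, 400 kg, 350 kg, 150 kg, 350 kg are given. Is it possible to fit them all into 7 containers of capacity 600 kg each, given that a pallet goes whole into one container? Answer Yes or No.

Yes

A valid assignment using 7 containers:
  container 1: 450 + 150 = 600
  container 2: 400 = 400
  container 3: 400 = 400
  container 4: 400 = 400
  container 5: 400 = 400
  container 6: 350 = 350
  container 7: 350 = 350
Every load is within 600 kg, so 7 containers suffice.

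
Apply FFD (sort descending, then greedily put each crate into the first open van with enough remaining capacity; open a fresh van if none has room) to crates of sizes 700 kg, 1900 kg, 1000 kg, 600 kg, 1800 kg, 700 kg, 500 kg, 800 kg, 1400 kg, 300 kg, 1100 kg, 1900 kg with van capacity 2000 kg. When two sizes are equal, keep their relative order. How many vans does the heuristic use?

Sorted descending: 1900, 1900, 1800, 1400, 1100, 1000, 800, 700, 700, 600, 500, 300.
  1900 → van 1 (new)  [load 1900/2000]
  1900 → van 2 (new)  [load 1900/2000]
  1800 → van 3 (new)  [load 1800/2000]
  1400 → van 4 (new)  [load 1400/2000]
  1100 → van 5 (new)  [load 1100/2000]
  1000 → van 6 (new)  [load 1000/2000]
  800 → van 5  [load 1900/2000]
  700 → van 6  [load 1700/2000]
  700 → van 7 (new)  [load 700/2000]
  600 → van 4  [load 2000/2000]
  500 → van 7  [load 1200/2000]
  300 → van 6  [load 2000/2000]
7 vans opened.

7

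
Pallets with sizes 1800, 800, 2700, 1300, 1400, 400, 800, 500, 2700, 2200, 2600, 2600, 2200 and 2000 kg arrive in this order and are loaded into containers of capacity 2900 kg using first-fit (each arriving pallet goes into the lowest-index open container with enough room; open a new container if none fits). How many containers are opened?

  1800 → container 1 (new)  [load 1800/2900]
  800 → container 1  [load 2600/2900]
  2700 → container 2 (new)  [load 2700/2900]
  1300 → container 3 (new)  [load 1300/2900]
  1400 → container 3  [load 2700/2900]
  400 → container 4 (new)  [load 400/2900]
  800 → container 4  [load 1200/2900]
  500 → container 4  [load 1700/2900]
  2700 → container 5 (new)  [load 2700/2900]
  2200 → container 6 (new)  [load 2200/2900]
  2600 → container 7 (new)  [load 2600/2900]
  2600 → container 8 (new)  [load 2600/2900]
  2200 → container 9 (new)  [load 2200/2900]
  2000 → container 10 (new)  [load 2000/2900]
10 containers opened.

10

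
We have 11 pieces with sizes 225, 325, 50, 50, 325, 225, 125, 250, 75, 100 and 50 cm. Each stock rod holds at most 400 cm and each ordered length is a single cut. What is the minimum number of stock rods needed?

Total = 325 + 325 + 250 + 225 + 225 + 125 + 100 + 75 + 50 + 50 + 50 = 1800 cm.
Lower bound: ⌈1800/400⌉ = 5 stock rods.
A packing using 5 stock rods:
  stock rod 1: 325 + 75 = 400
  stock rod 2: 325 + 50 = 375
  stock rod 3: 250 + 125 = 375
  stock rod 4: 225 + 100 + 50 = 375
  stock rod 5: 225 + 50 = 275
This matches the lower bound, so 5 is optimal.

5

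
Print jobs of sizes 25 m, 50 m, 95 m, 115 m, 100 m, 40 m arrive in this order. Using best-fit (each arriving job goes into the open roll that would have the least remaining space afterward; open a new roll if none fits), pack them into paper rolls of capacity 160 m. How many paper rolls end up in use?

4

  25 → roll 1 (new)  [load 25/160]
  50 → roll 1  [load 75/160]
  95 → roll 2 (new)  [load 95/160]
  115 → roll 3 (new)  [load 115/160]
  100 → roll 4 (new)  [load 100/160]
  40 → roll 3  [load 155/160]
4 paper rolls opened.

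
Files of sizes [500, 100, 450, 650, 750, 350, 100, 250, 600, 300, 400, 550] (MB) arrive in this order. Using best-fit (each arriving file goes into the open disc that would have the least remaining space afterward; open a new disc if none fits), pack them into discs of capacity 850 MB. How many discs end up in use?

7

  500 → disc 1 (new)  [load 500/850]
  100 → disc 1  [load 600/850]
  450 → disc 2 (new)  [load 450/850]
  650 → disc 3 (new)  [load 650/850]
  750 → disc 4 (new)  [load 750/850]
  350 → disc 2  [load 800/850]
  100 → disc 4  [load 850/850]
  250 → disc 1  [load 850/850]
  600 → disc 5 (new)  [load 600/850]
  300 → disc 6 (new)  [load 300/850]
  400 → disc 6  [load 700/850]
  550 → disc 7 (new)  [load 550/850]
7 discs opened.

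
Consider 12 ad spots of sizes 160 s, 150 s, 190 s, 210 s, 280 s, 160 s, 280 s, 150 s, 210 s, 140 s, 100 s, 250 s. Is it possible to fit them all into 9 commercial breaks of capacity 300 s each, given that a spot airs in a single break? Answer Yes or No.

Yes

A valid assignment using 9 commercial breaks:
  break 1: 280 = 280
  break 2: 280 = 280
  break 3: 250 = 250
  break 4: 210 = 210
  break 5: 210 = 210
  break 6: 190 + 100 = 290
  break 7: 160 + 140 = 300
  break 8: 160 = 160
  break 9: 150 + 150 = 300
Every load is within 300 s, so 9 commercial breaks suffice.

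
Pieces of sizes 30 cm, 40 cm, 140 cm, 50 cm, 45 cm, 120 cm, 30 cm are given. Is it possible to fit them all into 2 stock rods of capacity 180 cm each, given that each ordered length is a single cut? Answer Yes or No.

Total = 455 cm; ⌈455/180⌉ = 3.
At least 3 stock rods are required, but only 2 are allowed.

No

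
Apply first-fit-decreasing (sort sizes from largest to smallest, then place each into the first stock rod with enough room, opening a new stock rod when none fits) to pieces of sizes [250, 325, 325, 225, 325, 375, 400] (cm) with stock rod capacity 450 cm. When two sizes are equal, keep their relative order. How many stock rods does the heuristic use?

7

Sorted descending: 400, 375, 325, 325, 325, 250, 225.
  400 → stock rod 1 (new)  [load 400/450]
  375 → stock rod 2 (new)  [load 375/450]
  325 → stock rod 3 (new)  [load 325/450]
  325 → stock rod 4 (new)  [load 325/450]
  325 → stock rod 5 (new)  [load 325/450]
  250 → stock rod 6 (new)  [load 250/450]
  225 → stock rod 7 (new)  [load 225/450]
7 stock rods opened.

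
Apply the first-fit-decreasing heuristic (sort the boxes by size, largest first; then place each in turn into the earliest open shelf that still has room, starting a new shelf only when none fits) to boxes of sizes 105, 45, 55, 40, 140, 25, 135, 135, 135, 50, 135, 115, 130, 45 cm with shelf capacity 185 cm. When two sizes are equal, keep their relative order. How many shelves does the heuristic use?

8

Sorted descending: 140, 135, 135, 135, 135, 130, 115, 105, 55, 50, 45, 45, 40, 25.
  140 → shelf 1 (new)  [load 140/185]
  135 → shelf 2 (new)  [load 135/185]
  135 → shelf 3 (new)  [load 135/185]
  135 → shelf 4 (new)  [load 135/185]
  135 → shelf 5 (new)  [load 135/185]
  130 → shelf 6 (new)  [load 130/185]
  115 → shelf 7 (new)  [load 115/185]
  105 → shelf 8 (new)  [load 105/185]
  55 → shelf 6  [load 185/185]
  50 → shelf 2  [load 185/185]
  45 → shelf 1  [load 185/185]
  45 → shelf 3  [load 180/185]
  40 → shelf 4  [load 175/185]
  25 → shelf 5  [load 160/185]
8 shelves opened.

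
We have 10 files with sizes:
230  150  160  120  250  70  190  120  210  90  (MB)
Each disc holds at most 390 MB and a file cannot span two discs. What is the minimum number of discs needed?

Total = 250 + 230 + 210 + 190 + 160 + 150 + 120 + 120 + 90 + 70 = 1590 MB.
Lower bound: ⌈1590/390⌉ = 5 discs.
A packing using 5 discs:
  disc 1: 250 + 120 = 370
  disc 2: 230 + 160 = 390
  disc 3: 210 + 150 = 360
  disc 4: 190 + 120 + 70 = 380
  disc 5: 90 = 90
This matches the lower bound, so 5 is optimal.

5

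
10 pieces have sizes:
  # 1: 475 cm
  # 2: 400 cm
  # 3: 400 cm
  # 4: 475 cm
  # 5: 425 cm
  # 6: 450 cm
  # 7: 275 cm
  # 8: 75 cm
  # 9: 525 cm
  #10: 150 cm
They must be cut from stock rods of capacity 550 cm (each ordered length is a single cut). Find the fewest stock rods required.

8

Total = 525 + 475 + 475 + 450 + 425 + 400 + 400 + 275 + 150 + 75 = 3650 cm.
Lower bound: ⌈3650/550⌉ = 7 stock rods.
A packing using 8 stock rods:
  stock rod 1: 525 = 525
  stock rod 2: 475 + 75 = 550
  stock rod 3: 475 = 475
  stock rod 4: 450 = 450
  stock rod 5: 425 = 425
  stock rod 6: 400 + 150 = 550
  stock rod 7: 400 = 400
  stock rod 8: 275 = 275
No arrangement into 7 stock rods stays within capacity, so 8 is optimal.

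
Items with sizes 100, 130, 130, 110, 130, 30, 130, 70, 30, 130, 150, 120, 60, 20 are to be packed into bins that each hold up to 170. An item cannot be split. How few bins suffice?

Total = 150 + 130 + 130 + 130 + 130 + 130 + 120 + 110 + 100 + 70 + 60 + 30 + 30 + 20 = 1340.
Lower bound: ⌈1340/170⌉ = 8 bins.
Also, 9 items each exceed 85, and no two of those can share a bin, so at least 9 bins are needed.
A packing using 9 bins:
  bin 1: 150 + 20 = 170
  bin 2: 130 + 30 = 160
  bin 3: 130 + 30 = 160
  bin 4: 130 = 130
  bin 5: 130 = 130
  bin 6: 130 = 130
  bin 7: 120 = 120
  bin 8: 110 + 60 = 170
  bin 9: 100 + 70 = 170
This matches the lower bound, so 9 is optimal.

9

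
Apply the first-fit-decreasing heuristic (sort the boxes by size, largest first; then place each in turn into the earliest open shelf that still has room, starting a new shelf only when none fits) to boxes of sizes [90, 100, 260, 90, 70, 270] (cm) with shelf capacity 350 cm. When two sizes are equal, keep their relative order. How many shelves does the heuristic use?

Sorted descending: 270, 260, 100, 90, 90, 70.
  270 → shelf 1 (new)  [load 270/350]
  260 → shelf 2 (new)  [load 260/350]
  100 → shelf 3 (new)  [load 100/350]
  90 → shelf 2  [load 350/350]
  90 → shelf 3  [load 190/350]
  70 → shelf 1  [load 340/350]
3 shelves opened.

3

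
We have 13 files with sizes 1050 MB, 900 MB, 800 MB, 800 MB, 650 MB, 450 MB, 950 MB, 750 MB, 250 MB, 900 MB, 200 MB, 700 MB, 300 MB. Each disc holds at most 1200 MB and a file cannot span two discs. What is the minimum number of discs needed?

Total = 1050 + 950 + 900 + 900 + 800 + 800 + 750 + 700 + 650 + 450 + 300 + 250 + 200 = 8700 MB.
Lower bound: ⌈8700/1200⌉ = 8 discs.
Also, 9 files each exceed 600 MB, and no two of those can share a disc, so at least 9 discs are needed.
A packing using 9 discs:
  disc 1: 1050 = 1050
  disc 2: 950 + 250 = 1200
  disc 3: 900 + 300 = 1200
  disc 4: 900 + 200 = 1100
  disc 5: 800 = 800
  disc 6: 800 = 800
  disc 7: 750 + 450 = 1200
  disc 8: 700 = 700
  disc 9: 650 = 650
This matches the lower bound, so 9 is optimal.

9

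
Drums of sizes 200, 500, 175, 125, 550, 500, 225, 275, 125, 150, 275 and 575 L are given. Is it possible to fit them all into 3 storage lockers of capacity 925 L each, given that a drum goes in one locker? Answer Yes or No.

No

Total = 3675 L; ⌈3675/925⌉ = 4.
At least 4 storage lockers are required, but only 3 are allowed.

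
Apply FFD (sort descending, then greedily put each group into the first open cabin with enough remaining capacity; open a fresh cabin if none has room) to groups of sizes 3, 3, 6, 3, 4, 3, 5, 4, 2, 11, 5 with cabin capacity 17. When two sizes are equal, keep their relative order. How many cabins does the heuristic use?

Sorted descending: 11, 6, 5, 5, 4, 4, 3, 3, 3, 3, 2.
  11 → cabin 1 (new)  [load 11/17]
  6 → cabin 1  [load 17/17]
  5 → cabin 2 (new)  [load 5/17]
  5 → cabin 2  [load 10/17]
  4 → cabin 2  [load 14/17]
  4 → cabin 3 (new)  [load 4/17]
  3 → cabin 2  [load 17/17]
  3 → cabin 3  [load 7/17]
  3 → cabin 3  [load 10/17]
  3 → cabin 3  [load 13/17]
  2 → cabin 3  [load 15/17]
3 cabins opened.

3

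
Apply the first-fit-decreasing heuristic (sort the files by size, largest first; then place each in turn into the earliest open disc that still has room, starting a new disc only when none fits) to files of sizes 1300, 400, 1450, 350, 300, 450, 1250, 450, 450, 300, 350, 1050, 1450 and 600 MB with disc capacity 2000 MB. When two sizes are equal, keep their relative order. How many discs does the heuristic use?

Sorted descending: 1450, 1450, 1300, 1250, 1050, 600, 450, 450, 450, 400, 350, 350, 300, 300.
  1450 → disc 1 (new)  [load 1450/2000]
  1450 → disc 2 (new)  [load 1450/2000]
  1300 → disc 3 (new)  [load 1300/2000]
  1250 → disc 4 (new)  [load 1250/2000]
  1050 → disc 5 (new)  [load 1050/2000]
  600 → disc 3  [load 1900/2000]
  450 → disc 1  [load 1900/2000]
  450 → disc 2  [load 1900/2000]
  450 → disc 4  [load 1700/2000]
  400 → disc 5  [load 1450/2000]
  350 → disc 5  [load 1800/2000]
  350 → disc 6 (new)  [load 350/2000]
  300 → disc 4  [load 2000/2000]
  300 → disc 6  [load 650/2000]
6 discs opened.

6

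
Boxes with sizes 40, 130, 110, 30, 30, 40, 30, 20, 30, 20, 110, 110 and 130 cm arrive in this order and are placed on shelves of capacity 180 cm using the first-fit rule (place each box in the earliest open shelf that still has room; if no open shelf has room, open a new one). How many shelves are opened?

  40 → shelf 1 (new)  [load 40/180]
  130 → shelf 1  [load 170/180]
  110 → shelf 2 (new)  [load 110/180]
  30 → shelf 2  [load 140/180]
  30 → shelf 2  [load 170/180]
  40 → shelf 3 (new)  [load 40/180]
  30 → shelf 3  [load 70/180]
  20 → shelf 3  [load 90/180]
  30 → shelf 3  [load 120/180]
  20 → shelf 3  [load 140/180]
  110 → shelf 4 (new)  [load 110/180]
  110 → shelf 5 (new)  [load 110/180]
  130 → shelf 6 (new)  [load 130/180]
6 shelves opened.

6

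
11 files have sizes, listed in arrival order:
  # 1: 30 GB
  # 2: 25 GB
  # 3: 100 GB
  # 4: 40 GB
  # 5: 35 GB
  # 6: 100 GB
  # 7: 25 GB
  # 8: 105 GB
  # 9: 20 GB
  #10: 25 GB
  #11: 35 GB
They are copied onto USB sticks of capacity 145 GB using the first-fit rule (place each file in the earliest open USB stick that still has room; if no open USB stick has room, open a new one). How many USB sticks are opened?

4

  30 → USB stick 1 (new)  [load 30/145]
  25 → USB stick 1  [load 55/145]
  100 → USB stick 2 (new)  [load 100/145]
  40 → USB stick 1  [load 95/145]
  35 → USB stick 1  [load 130/145]
  100 → USB stick 3 (new)  [load 100/145]
  25 → USB stick 2  [load 125/145]
  105 → USB stick 4 (new)  [load 105/145]
  20 → USB stick 2  [load 145/145]
  25 → USB stick 3  [load 125/145]
  35 → USB stick 4  [load 140/145]
4 USB sticks opened.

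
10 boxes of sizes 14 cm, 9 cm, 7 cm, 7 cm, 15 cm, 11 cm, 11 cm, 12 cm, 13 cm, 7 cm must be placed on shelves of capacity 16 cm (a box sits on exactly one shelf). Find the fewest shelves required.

8

Total = 15 + 14 + 13 + 12 + 11 + 11 + 9 + 7 + 7 + 7 = 106 cm.
Lower bound: ⌈106/16⌉ = 7 shelves.
A packing using 8 shelves:
  shelf 1: 15 = 15
  shelf 2: 14 = 14
  shelf 3: 13 = 13
  shelf 4: 12 = 12
  shelf 5: 11 = 11
  shelf 6: 11 = 11
  shelf 7: 9 + 7 = 16
  shelf 8: 7 + 7 = 14
No arrangement into 7 shelves stays within capacity, so 8 is optimal.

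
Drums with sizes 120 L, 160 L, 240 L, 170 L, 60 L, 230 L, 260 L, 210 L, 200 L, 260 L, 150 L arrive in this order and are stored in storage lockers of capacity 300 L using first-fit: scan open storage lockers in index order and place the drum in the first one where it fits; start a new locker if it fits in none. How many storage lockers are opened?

  120 → locker 1 (new)  [load 120/300]
  160 → locker 1  [load 280/300]
  240 → locker 2 (new)  [load 240/300]
  170 → locker 3 (new)  [load 170/300]
  60 → locker 2  [load 300/300]
  230 → locker 4 (new)  [load 230/300]
  260 → locker 5 (new)  [load 260/300]
  210 → locker 6 (new)  [load 210/300]
  200 → locker 7 (new)  [load 200/300]
  260 → locker 8 (new)  [load 260/300]
  150 → locker 9 (new)  [load 150/300]
9 storage lockers opened.

9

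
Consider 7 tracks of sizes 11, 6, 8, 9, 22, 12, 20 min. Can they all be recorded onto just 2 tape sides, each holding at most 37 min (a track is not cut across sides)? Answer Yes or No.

Total = 88 min; ⌈88/37⌉ = 3.
At least 3 tape sides are required, but only 2 are allowed.

No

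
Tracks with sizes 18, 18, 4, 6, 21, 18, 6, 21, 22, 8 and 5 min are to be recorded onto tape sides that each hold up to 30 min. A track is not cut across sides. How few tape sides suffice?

6

Total = 22 + 21 + 21 + 18 + 18 + 18 + 8 + 6 + 6 + 5 + 4 = 147 min.
Lower bound: ⌈147/30⌉ = 5 tape sides.
Also, 6 tracks each exceed 15 min, and no two of those can share a side, so at least 6 tape sides are needed.
A packing using 6 tape sides:
  side 1: 22 + 8 = 30
  side 2: 21 + 6 = 27
  side 3: 21 + 6 = 27
  side 4: 18 + 5 + 4 = 27
  side 5: 18 = 18
  side 6: 18 = 18
This matches the lower bound, so 6 is optimal.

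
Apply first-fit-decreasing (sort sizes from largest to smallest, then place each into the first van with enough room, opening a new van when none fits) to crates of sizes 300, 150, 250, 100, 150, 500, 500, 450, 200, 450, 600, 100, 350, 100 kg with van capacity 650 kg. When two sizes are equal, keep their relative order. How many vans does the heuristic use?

Sorted descending: 600, 500, 500, 450, 450, 350, 300, 250, 200, 150, 150, 100, 100, 100.
  600 → van 1 (new)  [load 600/650]
  500 → van 2 (new)  [load 500/650]
  500 → van 3 (new)  [load 500/650]
  450 → van 4 (new)  [load 450/650]
  450 → van 5 (new)  [load 450/650]
  350 → van 6 (new)  [load 350/650]
  300 → van 6  [load 650/650]
  250 → van 7 (new)  [load 250/650]
  200 → van 4  [load 650/650]
  150 → van 2  [load 650/650]
  150 → van 3  [load 650/650]
  100 → van 5  [load 550/650]
  100 → van 5  [load 650/650]
  100 → van 7  [load 350/650]
7 vans opened.

7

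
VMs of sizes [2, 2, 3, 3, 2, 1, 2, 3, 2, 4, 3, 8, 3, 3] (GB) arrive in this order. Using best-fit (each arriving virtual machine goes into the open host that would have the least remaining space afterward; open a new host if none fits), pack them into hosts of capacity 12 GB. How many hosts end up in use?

  2 → host 1 (new)  [load 2/12]
  2 → host 1  [load 4/12]
  3 → host 1  [load 7/12]
  3 → host 1  [load 10/12]
  2 → host 1  [load 12/12]
  1 → host 2 (new)  [load 1/12]
  2 → host 2  [load 3/12]
  3 → host 2  [load 6/12]
  2 → host 2  [load 8/12]
  4 → host 2  [load 12/12]
  3 → host 3 (new)  [load 3/12]
  8 → host 3  [load 11/12]
  3 → host 4 (new)  [load 3/12]
  3 → host 4  [load 6/12]
4 hosts opened.

4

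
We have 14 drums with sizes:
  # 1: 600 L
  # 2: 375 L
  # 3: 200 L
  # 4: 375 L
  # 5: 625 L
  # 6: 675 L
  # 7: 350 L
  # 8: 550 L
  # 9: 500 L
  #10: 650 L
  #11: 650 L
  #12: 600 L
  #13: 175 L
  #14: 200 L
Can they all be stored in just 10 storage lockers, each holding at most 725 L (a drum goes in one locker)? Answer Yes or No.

Yes

A valid assignment using 10 storage lockers:
  locker 1: 675 = 675
  locker 2: 650 = 650
  locker 3: 650 = 650
  locker 4: 625 = 625
  locker 5: 600 = 600
  locker 6: 600 = 600
  locker 7: 550 + 175 = 725
  locker 8: 500 + 200 = 700
  locker 9: 375 + 350 = 725
  locker 10: 375 + 200 = 575
Every load is within 725 L, so 10 storage lockers suffice.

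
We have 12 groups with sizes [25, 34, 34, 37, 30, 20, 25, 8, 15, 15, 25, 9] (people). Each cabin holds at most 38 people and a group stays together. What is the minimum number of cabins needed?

Total = 37 + 34 + 34 + 30 + 25 + 25 + 25 + 20 + 15 + 15 + 9 + 8 = 277 people.
Lower bound: ⌈277/38⌉ = 8 cabins.
A packing using 9 cabins:
  cabin 1: 37 = 37
  cabin 2: 34 = 34
  cabin 3: 34 = 34
  cabin 4: 30 + 8 = 38
  cabin 5: 25 + 9 = 34
  cabin 6: 25 = 25
  cabin 7: 25 = 25
  cabin 8: 20 + 15 = 35
  cabin 9: 15 = 15
No arrangement into 8 cabins stays within capacity, so 9 is optimal.

9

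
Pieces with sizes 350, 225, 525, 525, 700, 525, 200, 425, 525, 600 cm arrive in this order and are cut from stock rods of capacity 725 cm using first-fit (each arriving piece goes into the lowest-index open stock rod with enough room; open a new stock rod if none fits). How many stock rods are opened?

  350 → stock rod 1 (new)  [load 350/725]
  225 → stock rod 1  [load 575/725]
  525 → stock rod 2 (new)  [load 525/725]
  525 → stock rod 3 (new)  [load 525/725]
  700 → stock rod 4 (new)  [load 700/725]
  525 → stock rod 5 (new)  [load 525/725]
  200 → stock rod 2  [load 725/725]
  425 → stock rod 6 (new)  [load 425/725]
  525 → stock rod 7 (new)  [load 525/725]
  600 → stock rod 8 (new)  [load 600/725]
8 stock rods opened.

8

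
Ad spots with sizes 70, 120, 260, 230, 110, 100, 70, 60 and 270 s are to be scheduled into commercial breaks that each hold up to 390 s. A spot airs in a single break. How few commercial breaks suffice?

Total = 270 + 260 + 230 + 120 + 110 + 100 + 70 + 70 + 60 = 1290 s.
Lower bound: ⌈1290/390⌉ = 4 commercial breaks.
A packing using 4 commercial breaks:
  break 1: 270 + 120 = 390
  break 2: 260 + 110 = 370
  break 3: 230 + 100 + 60 = 390
  break 4: 70 + 70 = 140
This matches the lower bound, so 4 is optimal.

4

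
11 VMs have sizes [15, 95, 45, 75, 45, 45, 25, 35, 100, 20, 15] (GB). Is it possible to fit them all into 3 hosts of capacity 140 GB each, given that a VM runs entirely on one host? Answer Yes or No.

No

Total = 515 GB; ⌈515/140⌉ = 4.
At least 4 hosts are required, but only 3 are allowed.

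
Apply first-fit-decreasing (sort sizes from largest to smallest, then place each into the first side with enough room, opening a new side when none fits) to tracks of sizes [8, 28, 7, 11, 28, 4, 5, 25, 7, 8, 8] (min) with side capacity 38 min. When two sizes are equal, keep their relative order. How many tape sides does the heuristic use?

4

Sorted descending: 28, 28, 25, 11, 8, 8, 8, 7, 7, 5, 4.
  28 → side 1 (new)  [load 28/38]
  28 → side 2 (new)  [load 28/38]
  25 → side 3 (new)  [load 25/38]
  11 → side 3  [load 36/38]
  8 → side 1  [load 36/38]
  8 → side 2  [load 36/38]
  8 → side 4 (new)  [load 8/38]
  7 → side 4  [load 15/38]
  7 → side 4  [load 22/38]
  5 → side 4  [load 27/38]
  4 → side 4  [load 31/38]
4 tape sides opened.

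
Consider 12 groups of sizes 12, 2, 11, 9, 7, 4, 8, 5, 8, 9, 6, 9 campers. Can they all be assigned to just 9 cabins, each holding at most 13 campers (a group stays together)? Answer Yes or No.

A valid assignment using 8 cabins:
  cabin 1: 12 = 12
  cabin 2: 11 + 2 = 13
  cabin 3: 9 + 4 = 13
  cabin 4: 9 = 9
  cabin 5: 9 = 9
  cabin 6: 8 + 5 = 13
  cabin 7: 8 = 8
  cabin 8: 7 + 6 = 13
That uses only 8 ≤ 9, so 9 cabins are enough.

Yes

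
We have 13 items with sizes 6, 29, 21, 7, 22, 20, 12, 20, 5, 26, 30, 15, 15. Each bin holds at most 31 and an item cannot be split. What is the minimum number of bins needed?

9

Total = 30 + 29 + 26 + 22 + 21 + 20 + 20 + 15 + 15 + 12 + 7 + 6 + 5 = 228.
Lower bound: ⌈228/31⌉ = 8 bins.
A packing using 9 bins:
  bin 1: 30 = 30
  bin 2: 29 = 29
  bin 3: 26 + 5 = 31
  bin 4: 22 + 7 = 29
  bin 5: 21 + 6 = 27
  bin 6: 20 = 20
  bin 7: 20 = 20
  bin 8: 15 + 15 = 30
  bin 9: 12 = 12
No arrangement into 8 bins stays within capacity, so 9 is optimal.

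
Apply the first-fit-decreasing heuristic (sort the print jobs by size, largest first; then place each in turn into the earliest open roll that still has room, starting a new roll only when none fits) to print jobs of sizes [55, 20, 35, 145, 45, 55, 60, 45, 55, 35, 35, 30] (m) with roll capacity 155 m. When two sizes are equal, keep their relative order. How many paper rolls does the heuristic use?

5

Sorted descending: 145, 60, 55, 55, 55, 45, 45, 35, 35, 35, 30, 20.
  145 → roll 1 (new)  [load 145/155]
  60 → roll 2 (new)  [load 60/155]
  55 → roll 2  [load 115/155]
  55 → roll 3 (new)  [load 55/155]
  55 → roll 3  [load 110/155]
  45 → roll 3  [load 155/155]
  45 → roll 4 (new)  [load 45/155]
  35 → roll 2  [load 150/155]
  35 → roll 4  [load 80/155]
  35 → roll 4  [load 115/155]
  30 → roll 4  [load 145/155]
  20 → roll 5 (new)  [load 20/155]
5 paper rolls opened.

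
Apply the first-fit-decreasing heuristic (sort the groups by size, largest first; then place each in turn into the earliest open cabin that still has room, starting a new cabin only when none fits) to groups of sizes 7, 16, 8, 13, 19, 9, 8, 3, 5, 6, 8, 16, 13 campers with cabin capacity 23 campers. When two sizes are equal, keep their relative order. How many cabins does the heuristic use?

Sorted descending: 19, 16, 16, 13, 13, 9, 8, 8, 8, 7, 6, 5, 3.
  19 → cabin 1 (new)  [load 19/23]
  16 → cabin 2 (new)  [load 16/23]
  16 → cabin 3 (new)  [load 16/23]
  13 → cabin 4 (new)  [load 13/23]
  13 → cabin 5 (new)  [load 13/23]
  9 → cabin 4  [load 22/23]
  8 → cabin 5  [load 21/23]
  8 → cabin 6 (new)  [load 8/23]
  8 → cabin 6  [load 16/23]
  7 → cabin 2  [load 23/23]
  6 → cabin 3  [load 22/23]
  5 → cabin 6  [load 21/23]
  3 → cabin 1  [load 22/23]
6 cabins opened.

6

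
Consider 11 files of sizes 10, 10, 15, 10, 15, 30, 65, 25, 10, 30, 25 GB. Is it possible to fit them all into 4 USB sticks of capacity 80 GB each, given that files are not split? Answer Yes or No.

A valid assignment using 4 USB sticks:
  USB stick 1: 65 + 15 = 80
  USB stick 2: 30 + 30 + 15 = 75
  USB stick 3: 25 + 25 + 10 + 10 + 10 = 80
  USB stick 4: 10 = 10
Every load is within 80 GB, so 4 USB sticks suffice.

Yes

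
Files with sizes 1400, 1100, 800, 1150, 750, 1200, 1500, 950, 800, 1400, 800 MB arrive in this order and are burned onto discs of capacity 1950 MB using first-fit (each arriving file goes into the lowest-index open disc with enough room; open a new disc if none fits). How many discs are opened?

8

  1400 → disc 1 (new)  [load 1400/1950]
  1100 → disc 2 (new)  [load 1100/1950]
  800 → disc 2  [load 1900/1950]
  1150 → disc 3 (new)  [load 1150/1950]
  750 → disc 3  [load 1900/1950]
  1200 → disc 4 (new)  [load 1200/1950]
  1500 → disc 5 (new)  [load 1500/1950]
  950 → disc 6 (new)  [load 950/1950]
  800 → disc 6  [load 1750/1950]
  1400 → disc 7 (new)  [load 1400/1950]
  800 → disc 8 (new)  [load 800/1950]
8 discs opened.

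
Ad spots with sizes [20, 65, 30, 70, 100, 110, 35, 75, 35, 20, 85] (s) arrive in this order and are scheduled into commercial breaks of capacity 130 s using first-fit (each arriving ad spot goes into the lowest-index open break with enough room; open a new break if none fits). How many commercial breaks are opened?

6

  20 → break 1 (new)  [load 20/130]
  65 → break 1  [load 85/130]
  30 → break 1  [load 115/130]
  70 → break 2 (new)  [load 70/130]
  100 → break 3 (new)  [load 100/130]
  110 → break 4 (new)  [load 110/130]
  35 → break 2  [load 105/130]
  75 → break 5 (new)  [load 75/130]
  35 → break 5  [load 110/130]
  20 → break 2  [load 125/130]
  85 → break 6 (new)  [load 85/130]
6 commercial breaks opened.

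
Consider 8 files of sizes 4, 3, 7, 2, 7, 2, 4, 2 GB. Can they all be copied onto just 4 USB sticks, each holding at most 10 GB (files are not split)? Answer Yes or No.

Yes

A valid assignment using 4 USB sticks:
  USB stick 1: 7 + 3 = 10
  USB stick 2: 7 + 2 = 9
  USB stick 3: 4 + 4 + 2 = 10
  USB stick 4: 2 = 2
Every load is within 10 GB, so 4 USB sticks suffice.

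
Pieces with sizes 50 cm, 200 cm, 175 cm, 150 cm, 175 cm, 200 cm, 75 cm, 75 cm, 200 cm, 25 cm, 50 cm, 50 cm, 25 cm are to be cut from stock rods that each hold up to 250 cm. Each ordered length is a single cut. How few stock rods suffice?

Total = 200 + 200 + 200 + 175 + 175 + 150 + 75 + 75 + 50 + 50 + 50 + 25 + 25 = 1450 cm.
Lower bound: ⌈1450/250⌉ = 6 stock rods.
A packing using 6 stock rods:
  stock rod 1: 200 + 50 = 250
  stock rod 2: 200 + 50 = 250
  stock rod 3: 200 + 50 = 250
  stock rod 4: 175 + 75 = 250
  stock rod 5: 175 + 75 = 250
  stock rod 6: 150 + 25 + 25 = 200
This matches the lower bound, so 6 is optimal.

6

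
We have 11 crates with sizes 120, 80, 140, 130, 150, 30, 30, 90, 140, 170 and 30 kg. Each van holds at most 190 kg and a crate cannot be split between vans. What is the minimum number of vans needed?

7

Total = 170 + 150 + 140 + 140 + 130 + 120 + 90 + 80 + 30 + 30 + 30 = 1110 kg.
Lower bound: ⌈1110/190⌉ = 6 vans.
A packing using 7 vans:
  van 1: 170 = 170
  van 2: 150 + 30 = 180
  van 3: 140 + 30 = 170
  van 4: 140 + 30 = 170
  van 5: 130 = 130
  van 6: 120 = 120
  van 7: 90 + 80 = 170
No arrangement into 6 vans stays within capacity, so 7 is optimal.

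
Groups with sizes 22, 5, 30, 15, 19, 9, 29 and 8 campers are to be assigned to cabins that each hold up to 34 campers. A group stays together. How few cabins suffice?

5

Total = 30 + 29 + 22 + 19 + 15 + 9 + 8 + 5 = 137 campers.
Lower bound: ⌈137/34⌉ = 5 cabins.
A packing using 5 cabins:
  cabin 1: 30 = 30
  cabin 2: 29 + 5 = 34
  cabin 3: 22 + 9 = 31
  cabin 4: 19 + 15 = 34
  cabin 5: 8 = 8
This matches the lower bound, so 5 is optimal.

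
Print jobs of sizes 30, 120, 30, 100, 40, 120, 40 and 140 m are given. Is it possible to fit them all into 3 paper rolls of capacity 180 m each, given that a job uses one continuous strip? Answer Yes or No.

No

Total = 620 m; ⌈620/180⌉ = 4.
At least 4 paper rolls are required, but only 3 are allowed.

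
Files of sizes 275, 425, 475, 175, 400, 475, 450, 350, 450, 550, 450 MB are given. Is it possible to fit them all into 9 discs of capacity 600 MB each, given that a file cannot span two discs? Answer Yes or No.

Total = 4475 MB; ⌈4475/600⌉ = 8.
9 files each exceed half the capacity and cannot share a disc, forcing at least 9 discs.
The bound of 9 does not rule out 9, but exhaustive search shows no assignment into 9 discs of capacity 600 MB exists — the minimum is 10.

No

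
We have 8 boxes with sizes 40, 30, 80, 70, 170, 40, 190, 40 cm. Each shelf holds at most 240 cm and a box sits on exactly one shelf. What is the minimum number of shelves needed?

Total = 190 + 170 + 80 + 70 + 40 + 40 + 40 + 30 = 660 cm.
Lower bound: ⌈660/240⌉ = 3 shelves.
A packing using 3 shelves:
  shelf 1: 190 + 40 = 230
  shelf 2: 170 + 70 = 240
  shelf 3: 80 + 40 + 40 + 30 = 190
This matches the lower bound, so 3 is optimal.

3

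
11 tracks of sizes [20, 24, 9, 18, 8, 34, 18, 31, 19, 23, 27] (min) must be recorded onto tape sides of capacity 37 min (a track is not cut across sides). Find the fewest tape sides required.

8

Total = 34 + 31 + 27 + 24 + 23 + 20 + 19 + 18 + 18 + 9 + 8 = 231 min.
Lower bound: ⌈231/37⌉ = 7 tape sides.
A packing using 8 tape sides:
  side 1: 34 = 34
  side 2: 31 = 31
  side 3: 27 + 9 = 36
  side 4: 24 + 8 = 32
  side 5: 23 = 23
  side 6: 20 = 20
  side 7: 19 + 18 = 37
  side 8: 18 = 18
No arrangement into 7 tape sides stays within capacity, so 8 is optimal.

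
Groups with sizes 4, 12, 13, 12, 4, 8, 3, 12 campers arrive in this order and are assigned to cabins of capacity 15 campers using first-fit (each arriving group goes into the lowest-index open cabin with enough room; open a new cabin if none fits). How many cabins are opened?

6

  4 → cabin 1 (new)  [load 4/15]
  12 → cabin 2 (new)  [load 12/15]
  13 → cabin 3 (new)  [load 13/15]
  12 → cabin 4 (new)  [load 12/15]
  4 → cabin 1  [load 8/15]
  8 → cabin 5 (new)  [load 8/15]
  3 → cabin 1  [load 11/15]
  12 → cabin 6 (new)  [load 12/15]
6 cabins opened.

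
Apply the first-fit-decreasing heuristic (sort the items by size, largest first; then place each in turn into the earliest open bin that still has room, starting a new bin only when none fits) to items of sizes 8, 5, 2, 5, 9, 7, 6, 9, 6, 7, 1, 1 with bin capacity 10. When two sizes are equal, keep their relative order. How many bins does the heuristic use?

8

Sorted descending: 9, 9, 8, 7, 7, 6, 6, 5, 5, 2, 1, 1.
  9 → bin 1 (new)  [load 9/10]
  9 → bin 2 (new)  [load 9/10]
  8 → bin 3 (new)  [load 8/10]
  7 → bin 4 (new)  [load 7/10]
  7 → bin 5 (new)  [load 7/10]
  6 → bin 6 (new)  [load 6/10]
  6 → bin 7 (new)  [load 6/10]
  5 → bin 8 (new)  [load 5/10]
  5 → bin 8  [load 10/10]
  2 → bin 3  [load 10/10]
  1 → bin 1  [load 10/10]
  1 → bin 2  [load 10/10]
8 bins opened.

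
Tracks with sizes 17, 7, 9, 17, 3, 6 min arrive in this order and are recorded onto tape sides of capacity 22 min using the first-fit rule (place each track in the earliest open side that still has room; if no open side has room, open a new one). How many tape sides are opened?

  17 → side 1 (new)  [load 17/22]
  7 → side 2 (new)  [load 7/22]
  9 → side 2  [load 16/22]
  17 → side 3 (new)  [load 17/22]
  3 → side 1  [load 20/22]
  6 → side 2  [load 22/22]
3 tape sides opened.

3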